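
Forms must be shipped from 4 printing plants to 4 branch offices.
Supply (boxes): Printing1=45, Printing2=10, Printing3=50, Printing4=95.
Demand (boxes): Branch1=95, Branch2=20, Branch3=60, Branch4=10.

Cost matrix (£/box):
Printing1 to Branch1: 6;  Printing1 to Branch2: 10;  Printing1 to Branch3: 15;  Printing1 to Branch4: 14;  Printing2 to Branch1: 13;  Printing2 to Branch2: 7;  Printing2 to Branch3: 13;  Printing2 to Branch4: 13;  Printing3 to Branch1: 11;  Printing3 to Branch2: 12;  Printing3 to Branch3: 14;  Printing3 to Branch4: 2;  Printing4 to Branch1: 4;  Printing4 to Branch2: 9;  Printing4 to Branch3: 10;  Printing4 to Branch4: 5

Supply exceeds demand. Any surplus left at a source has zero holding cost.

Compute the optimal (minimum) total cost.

Optimal allocation:
  Printing1->Branch1: 35 boxes
  Printing1->Branch2: 10 boxes
  Printing2->Branch2: 10 boxes
  Printing3->Branch3: 25 boxes
  Printing3->Branch4: 10 boxes
  Printing4->Branch1: 60 boxes
  Printing4->Branch3: 35 boxes
Total cost = £1340.

1340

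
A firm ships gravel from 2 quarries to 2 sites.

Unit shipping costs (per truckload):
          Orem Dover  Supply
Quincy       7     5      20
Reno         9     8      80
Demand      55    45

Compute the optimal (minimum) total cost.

Optimal allocation:
  Quincy to Dover: 20 truckloads
  Reno to Orem: 55 truckloads
  Reno to Dover: 25 truckloads
Total cost = 795.
(Supply check: Quincy ships 20; Reno ships 80.)

795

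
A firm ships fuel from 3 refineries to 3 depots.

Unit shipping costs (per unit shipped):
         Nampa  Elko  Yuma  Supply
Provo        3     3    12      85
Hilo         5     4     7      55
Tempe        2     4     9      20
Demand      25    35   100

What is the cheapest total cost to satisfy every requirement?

An optimal shipping plan:
  Provo->Nampa: 25 kL
  Provo->Elko: 35 kL
  Provo->Yuma: 25 kL
  Hilo->Yuma: 55 kL
  Tempe->Yuma: 20 kL
Total cost = 1045.
(Supply check: Provo ships 85; Hilo ships 55; Tempe ships 20.)

1045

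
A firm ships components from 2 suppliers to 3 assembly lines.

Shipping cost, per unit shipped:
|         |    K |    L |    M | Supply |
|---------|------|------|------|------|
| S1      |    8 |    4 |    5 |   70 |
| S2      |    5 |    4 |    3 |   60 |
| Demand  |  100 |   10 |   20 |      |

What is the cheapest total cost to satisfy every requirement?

760

An optimal shipping plan:
  S1 to K: 40 × 8 = 320
  S1 to L: 10 × 4 = 40
  S1 to M: 20 × 5 = 100
  S2 to K: 60 × 5 = 300
Total = 320 + 40 + 100 + 300 = 760.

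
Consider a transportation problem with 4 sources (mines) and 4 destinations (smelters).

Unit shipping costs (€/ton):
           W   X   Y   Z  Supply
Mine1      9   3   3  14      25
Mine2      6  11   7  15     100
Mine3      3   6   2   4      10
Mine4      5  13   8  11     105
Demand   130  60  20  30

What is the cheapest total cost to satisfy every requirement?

1555

A cheapest plan:
  Mine1->X: 25 × €3 = €75
  Mine2->W: 45 × €6 = €270
  Mine2->X: 35 × €11 = €385
  Mine2->Y: 20 × €7 = €140
  Mine3->Z: 10 × €4 = €40
  Mine4->W: 85 × €5 = €425
  Mine4->Z: 20 × €11 = €220
Total = 75 + 270 + 385 + 140 + 40 + 425 + 220 = €1555.
(Supply check: Mine1 ships 25; Mine2 ships 100; Mine3 ships 10; Mine4 ships 105.)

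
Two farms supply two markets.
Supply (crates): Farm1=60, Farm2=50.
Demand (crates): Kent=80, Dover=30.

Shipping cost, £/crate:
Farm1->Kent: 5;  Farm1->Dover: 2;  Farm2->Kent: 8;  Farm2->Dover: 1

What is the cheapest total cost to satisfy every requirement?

One minimum-cost allocation:
  Farm1 to Kent: 60 × £5 = £300
  Farm2 to Kent: 20 × £8 = £160
  Farm2 to Dover: 30 × £1 = £30
Total = 300 + 160 + 30 = £490.
(Supply check: Farm1 ships 60; Farm2 ships 50.)

490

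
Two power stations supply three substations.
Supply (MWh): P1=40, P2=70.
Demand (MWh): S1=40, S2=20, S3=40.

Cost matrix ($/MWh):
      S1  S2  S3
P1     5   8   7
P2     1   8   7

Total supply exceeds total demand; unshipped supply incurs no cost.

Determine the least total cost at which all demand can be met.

One minimum-cost allocation:
  P1 to S2: 20 × $8 = $160
  P1 to S3: 20 × $7 = $140
  P2 to S1: 40 × $1 = $40
  P2 to S3: 20 × $7 = $140
Total = 160 + 140 + 40 + 140 = $480.
(Supply check: P1 ships 40; P2 ships 60.)

480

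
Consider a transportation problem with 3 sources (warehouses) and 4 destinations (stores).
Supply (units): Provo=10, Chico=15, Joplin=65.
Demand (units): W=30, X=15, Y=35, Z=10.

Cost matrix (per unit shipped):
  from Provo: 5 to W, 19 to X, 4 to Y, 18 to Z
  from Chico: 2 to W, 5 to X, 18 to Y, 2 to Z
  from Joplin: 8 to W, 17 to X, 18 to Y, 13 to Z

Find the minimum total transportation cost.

A cheapest plan:
  Provo to Y: 10 units
  Chico to X: 15 units
  Joplin to W: 30 units
  Joplin to Y: 25 units
  Joplin to Z: 10 units
Total cost = 935.
(Supply check: Provo ships 10; Chico ships 15; Joplin ships 65.)

935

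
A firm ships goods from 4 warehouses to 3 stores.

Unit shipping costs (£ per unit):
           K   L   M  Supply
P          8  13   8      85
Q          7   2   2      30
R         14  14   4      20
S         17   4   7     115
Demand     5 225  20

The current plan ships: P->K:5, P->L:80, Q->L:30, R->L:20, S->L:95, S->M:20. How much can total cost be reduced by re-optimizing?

260

Current plan cost = 5·8 + 80·13 + 30·2 + 20·14 + 95·4 + 20·7 = £1940.
Optimal plan:
  P to K: 5 × £8 = £40
  P to L: 80 × £13 = £1040
  Q to L: 30 × £2 = £60
  R to M: 20 × £4 = £80
  S to L: 115 × £4 = £460
Optimal cost = £1680.
Saving = 1940 − 1680 = £260.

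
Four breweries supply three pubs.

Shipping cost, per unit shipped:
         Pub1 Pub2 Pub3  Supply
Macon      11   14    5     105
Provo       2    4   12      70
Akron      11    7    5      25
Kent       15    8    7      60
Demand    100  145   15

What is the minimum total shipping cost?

1980

A cheapest plan:
  Macon→Pub1: 90 × 11 = 990
  Macon→Pub3: 15 × 5 = 75
  Provo→Pub1: 10 × 2 = 20
  Provo→Pub2: 60 × 4 = 240
  Akron→Pub2: 25 × 7 = 175
  Kent→Pub2: 60 × 8 = 480
Total = 990 + 75 + 20 + 240 + 175 + 480 = 1980.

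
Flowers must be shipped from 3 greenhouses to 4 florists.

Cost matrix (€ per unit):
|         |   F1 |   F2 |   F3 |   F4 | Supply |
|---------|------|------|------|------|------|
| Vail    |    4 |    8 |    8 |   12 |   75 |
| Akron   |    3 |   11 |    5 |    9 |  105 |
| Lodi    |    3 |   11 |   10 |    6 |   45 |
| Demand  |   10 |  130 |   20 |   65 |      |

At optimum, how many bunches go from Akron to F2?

Solving gives:
  Vail to F2: 75 × €8 = €600
  Akron to F1: 10 × €3 = €30
  Akron to F2: 55 × €11 = €605
  Akron to F3: 20 × €5 = €100
  Akron to F4: 20 × €9 = €180
  Lodi to F4: 45 × €6 = €270
Total cost = €1785.
So Akron→F2 carries 55 bunches.

55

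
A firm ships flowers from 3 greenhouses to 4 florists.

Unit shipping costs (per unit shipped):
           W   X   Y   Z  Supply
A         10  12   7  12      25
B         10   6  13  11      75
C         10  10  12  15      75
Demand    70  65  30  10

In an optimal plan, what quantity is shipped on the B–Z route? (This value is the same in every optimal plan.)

The minimum-cost plan:
  A->Y: 25 × 7 = 175
  B->X: 65 × 6 = 390
  B->Z: 10 × 11 = 110
  C->W: 70 × 10 = 700
  C->Y: 5 × 12 = 60
Total cost = 1435.
So B→Z carries 10 bunches.

10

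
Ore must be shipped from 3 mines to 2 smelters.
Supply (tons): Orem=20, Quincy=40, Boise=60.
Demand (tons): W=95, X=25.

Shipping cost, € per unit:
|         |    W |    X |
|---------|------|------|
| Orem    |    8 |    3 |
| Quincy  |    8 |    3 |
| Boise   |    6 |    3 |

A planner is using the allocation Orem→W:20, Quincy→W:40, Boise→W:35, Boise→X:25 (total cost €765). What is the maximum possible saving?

Current plan cost = 20·8 + 40·8 + 35·6 + 25·3 = €765.
Optimal plan:
  Orem–W: 20 × €8 = €160
  Quincy–W: 15 × €8 = €120
  Quincy–X: 25 × €3 = €75
  Boise–W: 60 × €6 = €360
Optimal cost = €715.
Saving = 765 − 715 = €50.

50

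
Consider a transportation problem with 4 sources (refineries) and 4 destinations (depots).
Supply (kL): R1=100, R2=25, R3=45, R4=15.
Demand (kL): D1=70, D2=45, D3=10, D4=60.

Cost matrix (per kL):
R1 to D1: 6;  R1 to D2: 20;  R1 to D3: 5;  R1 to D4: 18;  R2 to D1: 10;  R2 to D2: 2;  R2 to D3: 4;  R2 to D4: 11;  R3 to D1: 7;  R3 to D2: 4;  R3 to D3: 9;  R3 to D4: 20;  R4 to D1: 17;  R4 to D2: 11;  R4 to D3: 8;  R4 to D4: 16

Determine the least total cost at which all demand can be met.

1525

One minimum-cost allocation:
  R1->D1: 70 × 6 = 420
  R1->D3: 10 × 5 = 50
  R1->D4: 20 × 18 = 360
  R2->D4: 25 × 11 = 275
  R3->D2: 45 × 4 = 180
  R4->D4: 15 × 16 = 240
Total = 420 + 50 + 360 + 275 + 180 + 240 = 1525.
(Supply check: R1 ships 100; R2 ships 25; R3 ships 45; R4 ships 15.)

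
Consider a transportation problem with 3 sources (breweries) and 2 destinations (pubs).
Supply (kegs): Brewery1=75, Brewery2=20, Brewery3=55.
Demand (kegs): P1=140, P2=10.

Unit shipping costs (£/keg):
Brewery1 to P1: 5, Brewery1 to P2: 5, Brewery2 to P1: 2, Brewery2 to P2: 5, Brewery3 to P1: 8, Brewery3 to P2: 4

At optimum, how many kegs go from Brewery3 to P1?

45

The minimum-cost plan:
  Brewery1->P1: 75 × £5 = £375
  Brewery2->P1: 20 × £2 = £40
  Brewery3->P1: 45 × £8 = £360
  Brewery3->P2: 10 × £4 = £40
Total cost = £815.
So Brewery3→P1 carries 45 kegs.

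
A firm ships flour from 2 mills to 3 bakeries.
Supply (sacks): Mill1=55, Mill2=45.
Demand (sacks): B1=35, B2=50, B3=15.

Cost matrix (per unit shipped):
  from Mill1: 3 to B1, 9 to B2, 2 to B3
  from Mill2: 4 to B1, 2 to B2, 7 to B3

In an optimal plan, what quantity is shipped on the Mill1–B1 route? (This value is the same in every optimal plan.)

35

The minimum-cost plan:
  Mill1 to B1: 35 sacks
  Mill1 to B2: 5 sacks
  Mill1 to B3: 15 sacks
  Mill2 to B2: 45 sacks
Total cost = 270.
So Mill1→B1 carries 35 sacks.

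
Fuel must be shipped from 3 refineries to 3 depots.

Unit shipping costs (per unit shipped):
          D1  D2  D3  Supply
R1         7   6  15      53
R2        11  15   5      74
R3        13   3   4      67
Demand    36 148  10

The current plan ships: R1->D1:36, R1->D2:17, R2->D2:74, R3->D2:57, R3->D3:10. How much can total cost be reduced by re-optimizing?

290

Current plan cost = 36·7 + 17·6 + 74·15 + 57·3 + 10·4 = 1675.
Optimal plan:
  R1–D2: 53 × 6 = 318
  R2–D1: 36 × 11 = 396
  R2–D2: 28 × 15 = 420
  R2–D3: 10 × 5 = 50
  R3–D2: 67 × 3 = 201
Optimal cost = 1385.
Saving = 1675 − 1385 = 290.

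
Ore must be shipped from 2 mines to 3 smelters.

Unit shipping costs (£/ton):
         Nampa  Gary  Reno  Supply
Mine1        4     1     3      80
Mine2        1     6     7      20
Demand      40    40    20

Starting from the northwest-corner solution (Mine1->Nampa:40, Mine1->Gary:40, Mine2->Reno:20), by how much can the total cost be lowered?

140

Current plan cost = 40·4 + 40·1 + 20·7 = £340.
Optimal plan:
  Mine1→Nampa: 20 × £4 = £80
  Mine1→Gary: 40 × £1 = £40
  Mine1→Reno: 20 × £3 = £60
  Mine2→Nampa: 20 × £1 = £20
Optimal cost = £200.
Saving = 340 − 200 = £140.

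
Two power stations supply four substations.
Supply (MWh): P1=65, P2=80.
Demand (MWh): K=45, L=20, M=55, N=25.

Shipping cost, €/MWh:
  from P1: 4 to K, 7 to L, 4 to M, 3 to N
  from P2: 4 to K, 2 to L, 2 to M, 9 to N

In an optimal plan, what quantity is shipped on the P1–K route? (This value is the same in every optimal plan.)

Optimal shipments:
  P1 to K: 40 × €4 = €160
  P1 to N: 25 × €3 = €75
  P2 to K: 5 × €4 = €20
  P2 to L: 20 × €2 = €40
  P2 to M: 55 × €2 = €110
Total cost = €405.
So P1→K carries 40 MWh.

40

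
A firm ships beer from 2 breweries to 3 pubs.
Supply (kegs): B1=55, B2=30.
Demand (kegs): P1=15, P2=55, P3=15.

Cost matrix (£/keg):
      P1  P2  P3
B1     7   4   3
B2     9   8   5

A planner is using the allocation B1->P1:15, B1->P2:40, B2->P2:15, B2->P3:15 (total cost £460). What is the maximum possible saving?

30

Current plan cost = 15·7 + 40·4 + 15·8 + 15·5 = £460.
Optimal plan:
  B1→P2: 55 × £4 = £220
  B2→P1: 15 × £9 = £135
  B2→P3: 15 × £5 = £75
Optimal cost = £430.
Saving = 460 − 430 = £30.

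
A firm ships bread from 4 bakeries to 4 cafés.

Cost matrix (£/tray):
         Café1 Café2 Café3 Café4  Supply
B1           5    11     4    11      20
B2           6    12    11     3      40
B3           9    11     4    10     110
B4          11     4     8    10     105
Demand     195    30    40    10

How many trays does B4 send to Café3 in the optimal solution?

0

Optimal shipments:
  B1–Café1: 20 × £5 = £100
  B2–Café1: 30 × £6 = £180
  B2–Café4: 10 × £3 = £30
  B3–Café1: 70 × £9 = £630
  B3–Café3: 40 × £4 = £160
  B4–Café1: 75 × £11 = £825
  B4–Café2: 30 × £4 = £120
Total cost = £2045.
The route B4→Café3 is not used.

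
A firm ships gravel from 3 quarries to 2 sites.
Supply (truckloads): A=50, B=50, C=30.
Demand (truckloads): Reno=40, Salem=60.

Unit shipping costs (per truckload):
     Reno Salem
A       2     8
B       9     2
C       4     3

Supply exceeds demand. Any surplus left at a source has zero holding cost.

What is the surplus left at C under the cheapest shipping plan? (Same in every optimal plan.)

An optimal plan:
  A→Reno: 40 × 2 = 80
  B→Salem: 50 × 2 = 100
  C→Salem: 10 × 3 = 30
Total cost = 210.
C ships 10 of its 30, leaving 20.

20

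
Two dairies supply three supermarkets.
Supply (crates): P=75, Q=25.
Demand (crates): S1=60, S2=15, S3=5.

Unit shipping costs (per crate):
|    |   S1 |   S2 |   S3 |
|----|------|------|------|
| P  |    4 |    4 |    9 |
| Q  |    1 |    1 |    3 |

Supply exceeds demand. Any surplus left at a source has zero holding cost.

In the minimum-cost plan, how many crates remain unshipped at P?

20

Minimum-cost shipments:
  P->S1: 40 × 4 = 160
  P->S2: 15 × 4 = 60
  Q->S1: 20 × 1 = 20
  Q->S3: 5 × 3 = 15
Total cost = 255.
P ships 55 of its 75, leaving 20.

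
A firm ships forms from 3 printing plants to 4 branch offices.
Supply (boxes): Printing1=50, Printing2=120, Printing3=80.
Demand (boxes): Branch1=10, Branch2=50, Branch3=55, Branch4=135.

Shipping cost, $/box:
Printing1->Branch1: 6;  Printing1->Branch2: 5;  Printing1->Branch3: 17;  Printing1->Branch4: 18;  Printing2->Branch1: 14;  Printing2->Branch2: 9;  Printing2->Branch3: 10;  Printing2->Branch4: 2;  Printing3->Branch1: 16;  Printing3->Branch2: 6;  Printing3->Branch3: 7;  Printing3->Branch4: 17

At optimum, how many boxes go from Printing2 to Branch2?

0

Solving gives:
  Printing1–Branch1: 10 × $6 = $60
  Printing1–Branch2: 40 × $5 = $200
  Printing2–Branch4: 120 × $2 = $240
  Printing3–Branch2: 10 × $6 = $60
  Printing3–Branch3: 55 × $7 = $385
  Printing3–Branch4: 15 × $17 = $255
Total cost = $1200.
The route Printing2→Branch2 is not used.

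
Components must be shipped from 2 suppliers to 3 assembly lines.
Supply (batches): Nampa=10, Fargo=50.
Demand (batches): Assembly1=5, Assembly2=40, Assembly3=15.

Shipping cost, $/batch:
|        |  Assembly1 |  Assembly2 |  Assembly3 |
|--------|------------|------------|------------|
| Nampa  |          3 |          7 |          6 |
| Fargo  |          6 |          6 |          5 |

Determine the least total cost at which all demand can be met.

A cheapest plan:
  Nampa–Assembly1: 5 × $3 = $15
  Nampa–Assembly2: 5 × $7 = $35
  Fargo–Assembly2: 35 × $6 = $210
  Fargo–Assembly3: 15 × $5 = $75
Total = 15 + 35 + 210 + 75 = $335.

335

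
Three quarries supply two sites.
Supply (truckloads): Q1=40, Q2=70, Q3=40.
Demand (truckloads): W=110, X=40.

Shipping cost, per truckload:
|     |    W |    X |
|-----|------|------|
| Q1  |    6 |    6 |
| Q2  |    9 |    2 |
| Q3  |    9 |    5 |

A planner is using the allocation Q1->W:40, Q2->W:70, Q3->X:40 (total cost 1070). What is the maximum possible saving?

120

Current plan cost = 40·6 + 70·9 + 40·5 = 1070.
Optimal plan:
  Q1 to W: 40 × 6 = 240
  Q2 to W: 30 × 9 = 270
  Q2 to X: 40 × 2 = 80
  Q3 to W: 40 × 9 = 360
Optimal cost = 950.
Saving = 1070 − 950 = 120.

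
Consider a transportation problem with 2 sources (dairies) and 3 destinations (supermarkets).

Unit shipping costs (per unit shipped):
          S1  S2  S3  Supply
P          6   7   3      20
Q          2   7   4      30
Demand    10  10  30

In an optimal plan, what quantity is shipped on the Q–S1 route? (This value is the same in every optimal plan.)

Solving gives:
  P->S3: 20 crates
  Q->S1: 10 crates
  Q->S2: 10 crates
  Q->S3: 10 crates
Total cost = 190.
So Q→S1 carries 10 crates.

10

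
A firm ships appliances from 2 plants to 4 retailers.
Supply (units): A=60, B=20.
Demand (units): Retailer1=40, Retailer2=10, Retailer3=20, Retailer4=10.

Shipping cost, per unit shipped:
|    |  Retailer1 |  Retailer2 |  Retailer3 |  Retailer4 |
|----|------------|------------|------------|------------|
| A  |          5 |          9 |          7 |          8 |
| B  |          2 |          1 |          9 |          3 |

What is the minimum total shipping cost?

380

One minimum-cost allocation:
  A–Retailer1: 40 × 5 = 200
  A–Retailer3: 20 × 7 = 140
  B–Retailer2: 10 × 1 = 10
  B–Retailer4: 10 × 3 = 30
Total = 200 + 140 + 10 + 30 = 380.
(Supply check: A ships 60; B ships 20.)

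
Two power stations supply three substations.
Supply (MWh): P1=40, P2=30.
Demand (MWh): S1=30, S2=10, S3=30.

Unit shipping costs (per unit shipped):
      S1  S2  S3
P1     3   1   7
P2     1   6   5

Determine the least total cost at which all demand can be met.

An optimal shipping plan:
  P1→S1: 30 MWh
  P1→S2: 10 MWh
  P2→S3: 30 MWh
Total cost = 250.

250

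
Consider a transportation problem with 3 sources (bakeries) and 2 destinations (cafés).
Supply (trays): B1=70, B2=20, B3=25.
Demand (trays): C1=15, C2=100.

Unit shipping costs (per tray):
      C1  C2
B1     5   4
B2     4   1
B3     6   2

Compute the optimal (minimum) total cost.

365

Optimal allocation:
  B1→C1: 15 × 5 = 75
  B1→C2: 55 × 4 = 220
  B2→C2: 20 × 1 = 20
  B3→C2: 25 × 2 = 50
Total = 75 + 220 + 20 + 50 = 365.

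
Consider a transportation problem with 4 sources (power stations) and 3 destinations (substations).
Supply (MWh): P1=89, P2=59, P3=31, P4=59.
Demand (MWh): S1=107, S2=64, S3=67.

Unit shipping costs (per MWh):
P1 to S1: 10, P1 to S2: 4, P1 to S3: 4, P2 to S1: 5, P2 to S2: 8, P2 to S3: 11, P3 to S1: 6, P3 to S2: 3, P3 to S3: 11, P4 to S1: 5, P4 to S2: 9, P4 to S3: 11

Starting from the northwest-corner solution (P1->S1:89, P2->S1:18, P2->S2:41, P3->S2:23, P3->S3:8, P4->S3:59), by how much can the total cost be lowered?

1042

Current plan cost = 89·10 + 18·5 + 41·8 + 23·3 + 8·11 + 59·11 = 2114.
Optimal plan:
  P1->S2: 22 × 4 = 88
  P1->S3: 67 × 4 = 268
  P2->S1: 48 × 5 = 240
  P2->S2: 11 × 8 = 88
  P3->S2: 31 × 3 = 93
  P4->S1: 59 × 5 = 295
Optimal cost = 1072.
Saving = 2114 − 1072 = 1042.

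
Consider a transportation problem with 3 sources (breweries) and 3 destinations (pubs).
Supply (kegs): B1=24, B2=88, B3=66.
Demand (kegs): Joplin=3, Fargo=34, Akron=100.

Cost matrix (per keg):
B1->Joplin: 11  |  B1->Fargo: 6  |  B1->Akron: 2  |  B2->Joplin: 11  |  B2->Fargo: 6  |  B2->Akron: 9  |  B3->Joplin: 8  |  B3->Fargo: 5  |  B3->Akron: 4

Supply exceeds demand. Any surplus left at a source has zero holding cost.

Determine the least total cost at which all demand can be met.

A cheapest plan:
  B1->Akron: 24 × 2 = 48
  B2->Joplin: 3 × 11 = 33
  B2->Fargo: 34 × 6 = 204
  B2->Akron: 10 × 9 = 90
  B3->Akron: 66 × 4 = 264
Total = 48 + 33 + 204 + 90 + 264 = 639.

639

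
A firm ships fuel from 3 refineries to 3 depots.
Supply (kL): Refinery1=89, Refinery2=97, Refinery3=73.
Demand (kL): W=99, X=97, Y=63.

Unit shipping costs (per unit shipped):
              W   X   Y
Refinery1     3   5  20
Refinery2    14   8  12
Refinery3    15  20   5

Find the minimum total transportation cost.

Optimal allocation:
  Refinery1–W: 89 × 3 = 267
  Refinery2–X: 97 × 8 = 776
  Refinery3–W: 10 × 15 = 150
  Refinery3–Y: 63 × 5 = 315
Total = 267 + 776 + 150 + 315 = 1508.

1508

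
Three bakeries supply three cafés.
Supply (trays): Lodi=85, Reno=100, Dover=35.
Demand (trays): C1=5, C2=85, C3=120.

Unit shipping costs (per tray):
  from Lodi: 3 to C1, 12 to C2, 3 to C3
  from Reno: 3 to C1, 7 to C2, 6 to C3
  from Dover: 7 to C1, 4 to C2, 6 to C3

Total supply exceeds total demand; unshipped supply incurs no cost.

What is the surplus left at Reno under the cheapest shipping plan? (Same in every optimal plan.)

An optimal plan:
  Lodi->C3: 85 × 3 = 255
  Reno->C1: 5 × 3 = 15
  Reno->C2: 50 × 7 = 350
  Reno->C3: 35 × 6 = 210
  Dover->C2: 35 × 4 = 140
Total cost = 970.
Reno ships 90 of its 100, leaving 10.

10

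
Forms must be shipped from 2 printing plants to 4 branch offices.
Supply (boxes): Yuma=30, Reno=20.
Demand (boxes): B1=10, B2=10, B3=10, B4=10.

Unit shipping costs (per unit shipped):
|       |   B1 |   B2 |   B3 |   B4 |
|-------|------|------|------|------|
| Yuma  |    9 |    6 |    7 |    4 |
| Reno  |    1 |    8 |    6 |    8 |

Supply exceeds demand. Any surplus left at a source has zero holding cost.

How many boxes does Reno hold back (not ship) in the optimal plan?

Minimum-cost shipments:
  Yuma→B2: 10 boxes
  Yuma→B4: 10 boxes
  Reno→B1: 10 boxes
  Reno→B3: 10 boxes
Total cost = 170.
Reno ships 20 of its 20, leaving 0.

0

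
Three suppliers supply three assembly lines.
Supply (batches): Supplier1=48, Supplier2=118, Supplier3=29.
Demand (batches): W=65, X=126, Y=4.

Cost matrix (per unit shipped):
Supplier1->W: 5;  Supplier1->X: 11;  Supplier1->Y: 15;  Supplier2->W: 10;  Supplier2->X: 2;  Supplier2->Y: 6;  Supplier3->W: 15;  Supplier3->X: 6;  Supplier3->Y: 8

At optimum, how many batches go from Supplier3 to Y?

4

Optimal shipments:
  Supplier1->W: 48 × 5 = 240
  Supplier2->W: 17 × 10 = 170
  Supplier2->X: 101 × 2 = 202
  Supplier3->X: 25 × 6 = 150
  Supplier3->Y: 4 × 8 = 32
Total cost = 794.
So Supplier3→Y carries 4 batches.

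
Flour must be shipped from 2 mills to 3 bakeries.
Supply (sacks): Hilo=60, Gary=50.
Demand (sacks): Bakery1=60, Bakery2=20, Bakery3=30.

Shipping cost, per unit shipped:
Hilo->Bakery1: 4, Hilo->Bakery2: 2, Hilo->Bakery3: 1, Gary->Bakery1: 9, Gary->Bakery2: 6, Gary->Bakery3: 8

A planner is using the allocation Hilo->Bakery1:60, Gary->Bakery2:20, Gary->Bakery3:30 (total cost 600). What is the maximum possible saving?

Current plan cost = 60·4 + 20·6 + 30·8 = 600.
Optimal plan:
  Hilo->Bakery1: 30 × 4 = 120
  Hilo->Bakery3: 30 × 1 = 30
  Gary->Bakery1: 30 × 9 = 270
  Gary->Bakery2: 20 × 6 = 120
Optimal cost = 540.
Saving = 600 − 540 = 60.

60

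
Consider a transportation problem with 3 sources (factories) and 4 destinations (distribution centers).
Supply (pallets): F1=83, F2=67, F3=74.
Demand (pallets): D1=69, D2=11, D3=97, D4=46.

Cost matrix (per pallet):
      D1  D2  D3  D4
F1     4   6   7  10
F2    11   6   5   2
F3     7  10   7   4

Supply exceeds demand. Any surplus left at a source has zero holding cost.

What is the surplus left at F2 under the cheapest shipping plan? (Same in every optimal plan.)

Minimum-cost shipments:
  F1 to D1: 69 × 4 = 276
  F1 to D2: 11 × 6 = 66
  F1 to D3: 3 × 7 = 21
  F2 to D3: 21 × 5 = 105
  F2 to D4: 46 × 2 = 92
  F3 to D3: 73 × 7 = 511
Total cost = 1071.
F2 ships 67 of its 67, leaving 0.

0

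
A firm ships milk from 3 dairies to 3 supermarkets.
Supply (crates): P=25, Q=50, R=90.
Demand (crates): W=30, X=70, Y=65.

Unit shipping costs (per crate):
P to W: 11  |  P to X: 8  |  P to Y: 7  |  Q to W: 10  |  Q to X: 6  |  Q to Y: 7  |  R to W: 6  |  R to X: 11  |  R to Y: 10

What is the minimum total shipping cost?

One minimum-cost allocation:
  P–Y: 25 × 7 = 175
  Q–X: 50 × 6 = 300
  R–W: 30 × 6 = 180
  R–X: 20 × 11 = 220
  R–Y: 40 × 10 = 400
Total = 175 + 300 + 180 + 220 + 400 = 1275.
(Supply check: P ships 25; Q ships 50; R ships 90.)

1275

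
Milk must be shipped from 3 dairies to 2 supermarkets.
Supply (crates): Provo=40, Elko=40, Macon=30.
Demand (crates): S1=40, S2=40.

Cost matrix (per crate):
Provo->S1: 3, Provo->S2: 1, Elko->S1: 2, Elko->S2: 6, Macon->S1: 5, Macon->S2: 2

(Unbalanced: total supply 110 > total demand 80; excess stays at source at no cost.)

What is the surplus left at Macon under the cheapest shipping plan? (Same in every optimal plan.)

An optimal plan:
  Provo->S2: 40 × 1 = 40
  Elko->S1: 40 × 2 = 80
Total cost = 120.
Macon ships 0 of its 30, leaving 30.

30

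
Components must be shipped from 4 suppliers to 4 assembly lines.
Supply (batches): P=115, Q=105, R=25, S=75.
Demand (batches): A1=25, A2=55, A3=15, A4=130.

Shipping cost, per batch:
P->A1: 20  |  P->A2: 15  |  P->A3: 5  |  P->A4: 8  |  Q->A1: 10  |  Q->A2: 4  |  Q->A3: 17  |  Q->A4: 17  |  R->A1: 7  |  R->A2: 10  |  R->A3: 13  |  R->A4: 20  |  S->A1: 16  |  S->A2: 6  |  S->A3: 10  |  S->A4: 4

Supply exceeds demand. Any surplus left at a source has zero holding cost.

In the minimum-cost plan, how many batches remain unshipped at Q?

50

Minimum-cost shipments:
  P→A3: 15 × 5 = 75
  P→A4: 55 × 8 = 440
  Q→A2: 55 × 4 = 220
  R→A1: 25 × 7 = 175
  S→A4: 75 × 4 = 300
Total cost = 1210.
Q ships 55 of its 105, leaving 50.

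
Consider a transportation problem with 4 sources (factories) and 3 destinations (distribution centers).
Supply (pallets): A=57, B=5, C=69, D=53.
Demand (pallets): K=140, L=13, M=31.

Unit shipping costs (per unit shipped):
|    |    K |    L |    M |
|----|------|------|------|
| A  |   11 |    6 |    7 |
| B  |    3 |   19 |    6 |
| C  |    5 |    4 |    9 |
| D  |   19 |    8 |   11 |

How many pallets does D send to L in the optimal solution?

13

The minimum-cost plan:
  A to K: 57 pallets
  B to K: 5 pallets
  C to K: 69 pallets
  D to K: 9 pallets
  D to L: 13 pallets
  D to M: 31 pallets
Total cost = 1603.
So D→L carries 13 pallets.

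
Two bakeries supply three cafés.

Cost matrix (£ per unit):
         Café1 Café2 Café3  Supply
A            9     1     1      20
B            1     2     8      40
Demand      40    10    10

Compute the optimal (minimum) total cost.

60

An optimal shipping plan:
  A→Café2: 10 × £1 = £10
  A→Café3: 10 × £1 = £10
  B→Café1: 40 × £1 = £40
Total = 10 + 10 + 40 = £60.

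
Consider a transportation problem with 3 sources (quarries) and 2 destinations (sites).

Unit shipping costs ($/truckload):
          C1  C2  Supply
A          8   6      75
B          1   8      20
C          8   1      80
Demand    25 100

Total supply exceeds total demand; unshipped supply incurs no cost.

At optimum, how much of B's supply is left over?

0

An optimal plan:
  A–C1: 5 × $8 = $40
  A–C2: 20 × $6 = $120
  B–C1: 20 × $1 = $20
  C–C2: 80 × $1 = $80
Total cost = $260.
B ships 20 of its 20, leaving 0.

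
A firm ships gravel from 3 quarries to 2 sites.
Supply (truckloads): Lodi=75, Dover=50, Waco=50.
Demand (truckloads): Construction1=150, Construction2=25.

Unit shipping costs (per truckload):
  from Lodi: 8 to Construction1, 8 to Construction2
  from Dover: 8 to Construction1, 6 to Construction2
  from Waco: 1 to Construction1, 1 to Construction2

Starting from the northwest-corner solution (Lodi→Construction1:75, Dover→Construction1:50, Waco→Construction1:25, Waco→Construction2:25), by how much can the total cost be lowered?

50

Current plan cost = 75·8 + 50·8 + 25·1 + 25·1 = 1050.
Optimal plan:
  Lodi to Construction1: 75 truckloads
  Dover to Construction1: 25 truckloads
  Dover to Construction2: 25 truckloads
  Waco to Construction1: 50 truckloads
Optimal cost = 1000.
Saving = 1050 − 1000 = 50.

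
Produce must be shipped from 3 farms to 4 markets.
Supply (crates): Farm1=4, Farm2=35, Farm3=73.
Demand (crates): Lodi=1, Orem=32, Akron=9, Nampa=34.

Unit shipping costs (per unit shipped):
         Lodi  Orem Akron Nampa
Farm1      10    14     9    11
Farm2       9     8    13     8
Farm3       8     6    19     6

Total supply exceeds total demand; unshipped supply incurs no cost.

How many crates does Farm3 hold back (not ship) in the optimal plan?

An optimal plan:
  Farm1→Akron: 4 × 9 = 36
  Farm2→Akron: 5 × 13 = 65
  Farm3→Lodi: 1 × 8 = 8
  Farm3→Orem: 32 × 6 = 192
  Farm3→Nampa: 34 × 6 = 204
Total cost = 505.
Farm3 ships 67 of its 73, leaving 6.

6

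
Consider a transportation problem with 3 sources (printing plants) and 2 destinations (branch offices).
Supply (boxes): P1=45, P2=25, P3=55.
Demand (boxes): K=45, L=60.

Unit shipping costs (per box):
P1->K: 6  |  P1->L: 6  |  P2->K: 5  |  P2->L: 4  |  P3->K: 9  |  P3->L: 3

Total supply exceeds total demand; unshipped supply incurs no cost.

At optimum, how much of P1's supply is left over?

An optimal plan:
  P1→K: 25 × 6 = 150
  P2→K: 20 × 5 = 100
  P2→L: 5 × 4 = 20
  P3→L: 55 × 3 = 165
Total cost = 435.
P1 ships 25 of its 45, leaving 20.

20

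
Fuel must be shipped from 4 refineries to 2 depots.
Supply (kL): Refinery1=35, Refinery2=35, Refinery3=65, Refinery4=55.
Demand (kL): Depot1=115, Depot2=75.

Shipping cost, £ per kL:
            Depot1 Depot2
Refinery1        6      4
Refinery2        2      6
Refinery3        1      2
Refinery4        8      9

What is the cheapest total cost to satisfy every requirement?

One minimum-cost allocation:
  Refinery1 to Depot2: 35 × £4 = £140
  Refinery2 to Depot1: 35 × £2 = £70
  Refinery3 to Depot1: 65 × £1 = £65
  Refinery4 to Depot1: 15 × £8 = £120
  Refinery4 to Depot2: 40 × £9 = £360
Total = 140 + 70 + 65 + 120 + 360 = £755.

755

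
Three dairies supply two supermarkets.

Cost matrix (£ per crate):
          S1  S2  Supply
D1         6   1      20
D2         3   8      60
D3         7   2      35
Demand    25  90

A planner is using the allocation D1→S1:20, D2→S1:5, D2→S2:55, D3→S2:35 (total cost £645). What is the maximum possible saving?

Current plan cost = 20·6 + 5·3 + 55·8 + 35·2 = £645.
Optimal plan:
  D1–S2: 20 × £1 = £20
  D2–S1: 25 × £3 = £75
  D2–S2: 35 × £8 = £280
  D3–S2: 35 × £2 = £70
Optimal cost = £445.
Saving = 645 − 445 = £200.

200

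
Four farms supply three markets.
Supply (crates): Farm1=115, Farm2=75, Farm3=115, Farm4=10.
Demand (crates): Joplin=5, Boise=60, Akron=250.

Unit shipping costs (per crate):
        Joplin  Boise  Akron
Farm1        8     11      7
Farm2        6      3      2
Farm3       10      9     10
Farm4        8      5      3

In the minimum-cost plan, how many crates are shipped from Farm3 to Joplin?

5

Solving gives:
  Farm1–Akron: 115 × 7 = 805
  Farm2–Akron: 75 × 2 = 150
  Farm3–Joplin: 5 × 10 = 50
  Farm3–Boise: 60 × 9 = 540
  Farm3–Akron: 50 × 10 = 500
  Farm4–Akron: 10 × 3 = 30
Total cost = 2075.
So Farm3→Joplin carries 5 crates.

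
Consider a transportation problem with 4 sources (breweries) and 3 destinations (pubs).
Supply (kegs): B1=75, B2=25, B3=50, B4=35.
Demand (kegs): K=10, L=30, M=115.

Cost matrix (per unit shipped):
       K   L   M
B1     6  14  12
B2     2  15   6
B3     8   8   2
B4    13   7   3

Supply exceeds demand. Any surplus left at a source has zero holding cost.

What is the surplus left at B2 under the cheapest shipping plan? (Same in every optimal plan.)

0

Minimum-cost shipments:
  B1 to K: 10 × 6 = 60
  B1 to L: 30 × 14 = 420
  B1 to M: 5 × 12 = 60
  B2 to M: 25 × 6 = 150
  B3 to M: 50 × 2 = 100
  B4 to M: 35 × 3 = 105
Total cost = 895.
B2 ships 25 of its 25, leaving 0.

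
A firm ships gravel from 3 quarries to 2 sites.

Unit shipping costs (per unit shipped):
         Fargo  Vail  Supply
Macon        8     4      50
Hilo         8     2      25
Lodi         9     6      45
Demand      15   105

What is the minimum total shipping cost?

565

One minimum-cost allocation:
  Macon–Vail: 50 × 4 = 200
  Hilo–Vail: 25 × 2 = 50
  Lodi–Fargo: 15 × 9 = 135
  Lodi–Vail: 30 × 6 = 180
Total = 200 + 50 + 135 + 180 = 565.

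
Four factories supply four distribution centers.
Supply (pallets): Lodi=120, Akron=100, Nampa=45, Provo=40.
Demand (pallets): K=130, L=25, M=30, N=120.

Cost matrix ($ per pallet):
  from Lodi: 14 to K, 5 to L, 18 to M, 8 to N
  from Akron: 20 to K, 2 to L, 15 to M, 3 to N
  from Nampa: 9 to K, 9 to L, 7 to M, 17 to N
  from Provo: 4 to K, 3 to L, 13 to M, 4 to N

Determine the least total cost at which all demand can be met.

2140

One minimum-cost allocation:
  Lodi→K: 75 × $14 = $1050
  Lodi→L: 25 × $5 = $125
  Lodi→N: 20 × $8 = $160
  Akron→N: 100 × $3 = $300
  Nampa→K: 15 × $9 = $135
  Nampa→M: 30 × $7 = $210
  Provo→K: 40 × $4 = $160
Total = 1050 + 125 + 160 + 300 + 135 + 210 + 160 = $2140.
(Supply check: Lodi ships 120; Akron ships 100; Nampa ships 45; Provo ships 40.)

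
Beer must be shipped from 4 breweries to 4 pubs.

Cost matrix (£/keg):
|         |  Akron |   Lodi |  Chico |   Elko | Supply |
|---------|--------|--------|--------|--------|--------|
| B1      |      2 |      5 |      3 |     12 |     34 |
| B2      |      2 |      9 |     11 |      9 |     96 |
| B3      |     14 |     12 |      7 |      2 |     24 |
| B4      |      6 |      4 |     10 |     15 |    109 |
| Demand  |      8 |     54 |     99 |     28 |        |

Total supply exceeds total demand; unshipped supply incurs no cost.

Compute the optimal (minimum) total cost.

Optimal allocation:
  B1->Chico: 34 × £3 = £102
  B2->Akron: 8 × £2 = £16
  B2->Chico: 10 × £11 = £110
  B2->Elko: 4 × £9 = £36
  B3->Elko: 24 × £2 = £48
  B4->Lodi: 54 × £4 = £216
  B4->Chico: 55 × £10 = £550
Total = 102 + 16 + 110 + 36 + 48 + 216 + 550 = £1078.
(Supply check: B1 ships 34; B2 ships 22; B3 ships 24; B4 ships 109.)

1078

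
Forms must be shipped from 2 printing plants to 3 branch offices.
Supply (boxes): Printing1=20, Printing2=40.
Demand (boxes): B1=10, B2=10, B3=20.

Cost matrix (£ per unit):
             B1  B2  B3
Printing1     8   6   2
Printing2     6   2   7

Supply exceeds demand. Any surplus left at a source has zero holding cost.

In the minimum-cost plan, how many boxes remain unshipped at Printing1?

Minimum-cost shipments:
  Printing1→B3: 20 × £2 = £40
  Printing2→B1: 10 × £6 = £60
  Printing2→B2: 10 × £2 = £20
Total cost = £120.
Printing1 ships 20 of its 20, leaving 0.

0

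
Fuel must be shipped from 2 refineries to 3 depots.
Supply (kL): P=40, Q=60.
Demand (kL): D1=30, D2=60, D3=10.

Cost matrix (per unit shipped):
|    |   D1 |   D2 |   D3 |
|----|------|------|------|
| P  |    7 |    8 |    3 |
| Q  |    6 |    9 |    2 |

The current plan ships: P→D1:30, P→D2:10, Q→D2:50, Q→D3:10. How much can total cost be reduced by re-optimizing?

Current plan cost = 30·7 + 10·8 + 50·9 + 10·2 = 760.
Optimal plan:
  P–D2: 40 × 8 = 320
  Q–D1: 30 × 6 = 180
  Q–D2: 20 × 9 = 180
  Q–D3: 10 × 2 = 20
Optimal cost = 700.
Saving = 760 − 700 = 60.

60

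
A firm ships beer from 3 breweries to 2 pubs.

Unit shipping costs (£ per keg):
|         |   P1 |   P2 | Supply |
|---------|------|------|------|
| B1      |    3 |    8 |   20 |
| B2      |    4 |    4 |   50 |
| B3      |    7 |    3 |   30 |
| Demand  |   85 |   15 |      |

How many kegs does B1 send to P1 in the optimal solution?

Optimal shipments:
  B1→P1: 20 kegs
  B2→P1: 50 kegs
  B3→P1: 15 kegs
  B3→P2: 15 kegs
Total cost = £410.
So B1→P1 carries 20 kegs.

20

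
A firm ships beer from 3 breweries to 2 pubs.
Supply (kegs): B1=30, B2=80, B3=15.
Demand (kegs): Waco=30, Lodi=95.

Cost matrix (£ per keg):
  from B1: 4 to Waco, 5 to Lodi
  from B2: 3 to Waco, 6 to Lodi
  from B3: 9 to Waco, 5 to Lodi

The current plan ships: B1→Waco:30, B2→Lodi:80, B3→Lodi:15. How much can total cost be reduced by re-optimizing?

60

Current plan cost = 30·4 + 80·6 + 15·5 = £675.
Optimal plan:
  B1–Lodi: 30 × £5 = £150
  B2–Waco: 30 × £3 = £90
  B2–Lodi: 50 × £6 = £300
  B3–Lodi: 15 × £5 = £75
Optimal cost = £615.
Saving = 675 − 615 = £60.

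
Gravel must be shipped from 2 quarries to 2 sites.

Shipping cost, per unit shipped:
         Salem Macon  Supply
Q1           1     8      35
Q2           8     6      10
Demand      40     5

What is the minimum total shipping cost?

A cheapest plan:
  Q1–Salem: 35 × 1 = 35
  Q2–Salem: 5 × 8 = 40
  Q2–Macon: 5 × 6 = 30
Total = 35 + 40 + 30 = 105.

105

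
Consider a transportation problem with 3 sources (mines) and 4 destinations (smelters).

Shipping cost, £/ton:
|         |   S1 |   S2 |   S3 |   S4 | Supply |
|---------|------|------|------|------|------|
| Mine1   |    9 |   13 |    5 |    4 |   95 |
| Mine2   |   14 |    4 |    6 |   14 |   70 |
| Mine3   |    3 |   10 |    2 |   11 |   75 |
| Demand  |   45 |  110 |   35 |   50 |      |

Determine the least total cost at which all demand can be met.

An optimal shipping plan:
  Mine1–S2: 40 tons
  Mine1–S3: 5 tons
  Mine1–S4: 50 tons
  Mine2–S2: 70 tons
  Mine3–S1: 45 tons
  Mine3–S3: 30 tons
Total cost = £1220.

1220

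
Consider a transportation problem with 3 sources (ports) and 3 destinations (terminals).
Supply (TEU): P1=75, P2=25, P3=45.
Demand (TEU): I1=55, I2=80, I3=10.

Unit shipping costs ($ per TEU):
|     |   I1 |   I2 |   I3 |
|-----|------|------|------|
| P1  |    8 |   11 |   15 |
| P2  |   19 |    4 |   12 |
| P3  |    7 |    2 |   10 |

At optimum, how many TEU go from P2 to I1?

Solving gives:
  P1->I1: 55 × $8 = $440
  P1->I2: 10 × $11 = $110
  P1->I3: 10 × $15 = $150
  P2->I2: 25 × $4 = $100
  P3->I2: 45 × $2 = $90
Total cost = $890.
The route P2→I1 is not used.

0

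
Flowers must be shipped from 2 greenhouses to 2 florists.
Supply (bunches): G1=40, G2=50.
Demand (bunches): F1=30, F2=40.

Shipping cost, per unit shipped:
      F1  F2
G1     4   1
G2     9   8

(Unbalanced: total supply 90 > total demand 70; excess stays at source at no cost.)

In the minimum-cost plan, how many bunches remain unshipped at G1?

0

Minimum-cost shipments:
  G1–F2: 40 bunches
  G2–F1: 30 bunches
Total cost = 310.
G1 ships 40 of its 40, leaving 0.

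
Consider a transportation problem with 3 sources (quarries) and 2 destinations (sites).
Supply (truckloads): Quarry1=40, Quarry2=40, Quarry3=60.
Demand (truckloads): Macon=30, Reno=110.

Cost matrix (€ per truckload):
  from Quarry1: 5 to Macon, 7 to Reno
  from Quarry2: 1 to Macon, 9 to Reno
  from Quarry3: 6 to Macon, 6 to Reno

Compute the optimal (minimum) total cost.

A cheapest plan:
  Quarry1→Reno: 40 × €7 = €280
  Quarry2→Macon: 30 × €1 = €30
  Quarry2→Reno: 10 × €9 = €90
  Quarry3→Reno: 60 × €6 = €360
Total = 280 + 30 + 90 + 360 = €760.

760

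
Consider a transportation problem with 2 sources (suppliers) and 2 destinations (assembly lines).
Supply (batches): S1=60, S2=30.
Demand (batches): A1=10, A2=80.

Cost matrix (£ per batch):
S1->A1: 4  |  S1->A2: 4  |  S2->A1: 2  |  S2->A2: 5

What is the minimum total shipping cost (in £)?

An optimal shipping plan:
  S1–A2: 60 × £4 = £240
  S2–A1: 10 × £2 = £20
  S2–A2: 20 × £5 = £100
Total = 240 + 20 + 100 = £360.
(Supply check: S1 ships 60; S2 ships 30.)

360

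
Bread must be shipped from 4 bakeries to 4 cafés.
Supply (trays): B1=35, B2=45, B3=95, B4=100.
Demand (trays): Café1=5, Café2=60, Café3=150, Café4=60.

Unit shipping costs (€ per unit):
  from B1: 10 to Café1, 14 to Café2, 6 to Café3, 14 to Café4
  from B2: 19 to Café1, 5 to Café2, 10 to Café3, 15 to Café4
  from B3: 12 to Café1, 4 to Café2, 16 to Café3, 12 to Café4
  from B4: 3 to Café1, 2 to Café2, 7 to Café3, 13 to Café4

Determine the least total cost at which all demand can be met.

2075

Optimal allocation:
  B1 to Café3: 35 × €6 = €210
  B2 to Café2: 25 × €5 = €125
  B2 to Café3: 20 × €10 = €200
  B3 to Café2: 35 × €4 = €140
  B3 to Café4: 60 × €12 = €720
  B4 to Café1: 5 × €3 = €15
  B4 to Café3: 95 × €7 = €665
Total = 210 + 125 + 200 + 140 + 720 + 15 + 665 = €2075.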